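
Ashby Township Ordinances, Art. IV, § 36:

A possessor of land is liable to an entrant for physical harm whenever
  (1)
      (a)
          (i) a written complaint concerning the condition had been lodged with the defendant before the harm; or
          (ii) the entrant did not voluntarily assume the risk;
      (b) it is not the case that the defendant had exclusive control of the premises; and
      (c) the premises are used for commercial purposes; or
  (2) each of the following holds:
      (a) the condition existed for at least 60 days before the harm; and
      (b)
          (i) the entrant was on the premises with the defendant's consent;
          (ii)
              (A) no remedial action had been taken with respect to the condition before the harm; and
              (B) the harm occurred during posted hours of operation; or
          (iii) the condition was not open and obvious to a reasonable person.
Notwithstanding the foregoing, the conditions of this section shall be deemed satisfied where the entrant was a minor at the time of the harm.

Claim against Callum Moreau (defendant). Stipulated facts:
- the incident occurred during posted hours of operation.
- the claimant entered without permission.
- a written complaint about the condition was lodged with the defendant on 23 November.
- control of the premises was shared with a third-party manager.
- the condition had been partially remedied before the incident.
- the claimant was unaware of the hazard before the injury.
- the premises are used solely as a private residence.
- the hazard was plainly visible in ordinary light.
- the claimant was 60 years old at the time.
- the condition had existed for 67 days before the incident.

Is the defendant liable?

No — not liable.

(i) complaint lodged — satisfied.
(ii) no assumed risk — satisfied.
(a) = T OR T = true.
(b) not (exclusive control) — holds.
(c) commercial use — not satisfied.
So (1) is not satisfied (T AND T AND F).
(a) condition ≥60 days old — met.
(i) consent to enter — not satisfied.
(A) no remedial action — not met.
(B) during posted hours — satisfied.
(ii): F AND T → false.
(iii) not open/obvious — fails.
So (b) is not satisfied (F OR F OR F).
(2): T AND F → false.
So Overall is not satisfied (F OR F).
Exception (entrant a minor) — not satisfied.
Result: main false OR exception false → false.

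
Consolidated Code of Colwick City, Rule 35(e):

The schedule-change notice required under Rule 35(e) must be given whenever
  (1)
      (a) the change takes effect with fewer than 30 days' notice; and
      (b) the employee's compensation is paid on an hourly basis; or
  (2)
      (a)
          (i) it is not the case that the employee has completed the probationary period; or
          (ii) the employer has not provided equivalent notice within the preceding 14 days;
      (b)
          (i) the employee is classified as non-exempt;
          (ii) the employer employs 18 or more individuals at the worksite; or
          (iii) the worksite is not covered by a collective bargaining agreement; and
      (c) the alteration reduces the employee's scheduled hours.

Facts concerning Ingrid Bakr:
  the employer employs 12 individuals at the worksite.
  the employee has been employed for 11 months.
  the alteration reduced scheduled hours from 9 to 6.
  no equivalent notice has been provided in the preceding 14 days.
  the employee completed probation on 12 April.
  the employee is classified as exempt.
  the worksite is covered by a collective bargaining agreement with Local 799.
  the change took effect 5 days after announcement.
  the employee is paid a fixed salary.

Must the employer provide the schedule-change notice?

No — not required.

(a) < 30 days' notice — met.
(b) hourly-paid — not satisfied.
(1): T AND F → false.
(i) not (past probation) — not met.
(ii) no recent notice — met.
(a) = F OR T = true.
(i) non-exempt — fails.
(ii) ≥ 18 at site — not satisfied.
(iii) no CBA — not satisfied.
So (b) is not satisfied (F OR F OR F).
(c) hours reduced — met.
(2): T AND F AND T → false.
So Overall is not satisfied (F OR F).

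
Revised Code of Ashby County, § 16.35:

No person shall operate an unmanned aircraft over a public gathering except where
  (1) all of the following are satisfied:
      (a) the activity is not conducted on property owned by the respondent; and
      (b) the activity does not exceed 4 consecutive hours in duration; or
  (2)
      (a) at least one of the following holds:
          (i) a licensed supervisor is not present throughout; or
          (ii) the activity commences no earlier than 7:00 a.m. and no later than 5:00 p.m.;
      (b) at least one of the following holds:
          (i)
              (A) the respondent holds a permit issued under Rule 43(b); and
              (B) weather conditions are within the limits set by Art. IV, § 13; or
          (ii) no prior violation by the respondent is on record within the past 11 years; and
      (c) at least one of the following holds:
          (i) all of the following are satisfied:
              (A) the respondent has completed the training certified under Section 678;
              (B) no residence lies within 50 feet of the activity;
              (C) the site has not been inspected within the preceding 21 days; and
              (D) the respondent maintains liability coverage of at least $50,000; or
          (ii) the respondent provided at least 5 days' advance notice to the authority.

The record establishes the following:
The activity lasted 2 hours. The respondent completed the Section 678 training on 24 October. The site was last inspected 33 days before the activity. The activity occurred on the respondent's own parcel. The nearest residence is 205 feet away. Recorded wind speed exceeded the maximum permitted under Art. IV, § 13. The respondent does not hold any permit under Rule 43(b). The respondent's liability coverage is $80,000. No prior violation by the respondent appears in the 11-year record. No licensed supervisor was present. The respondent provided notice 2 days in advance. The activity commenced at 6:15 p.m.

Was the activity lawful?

Yes — lawful.

(a) not (own property) — fails.
(b) ≤ 4 hrs duration — holds.
(1): F AND T → false.
(i) not (supervisor present) — met.
(ii) start within hours — not satisfied.
(a) = T OR F = true.
(A) holds permit — fails.
(B) weather ok — fails.
(i) = F AND F = false.
(ii) no prior violation — holds.
So (b) is satisfied (F OR T).
(A) training certified — satisfied.
(B) no residence in 50 ft — satisfied.
(C) not (site inspected) — satisfied.
(D) coverage ≥ $50,000 — met.
(i): T AND T AND T AND T → true.
(ii) ≥5 days' notice — not met.
So (c) is satisfied (T OR F).
(2): T AND T AND T → true.
So Overall is satisfied (F OR T).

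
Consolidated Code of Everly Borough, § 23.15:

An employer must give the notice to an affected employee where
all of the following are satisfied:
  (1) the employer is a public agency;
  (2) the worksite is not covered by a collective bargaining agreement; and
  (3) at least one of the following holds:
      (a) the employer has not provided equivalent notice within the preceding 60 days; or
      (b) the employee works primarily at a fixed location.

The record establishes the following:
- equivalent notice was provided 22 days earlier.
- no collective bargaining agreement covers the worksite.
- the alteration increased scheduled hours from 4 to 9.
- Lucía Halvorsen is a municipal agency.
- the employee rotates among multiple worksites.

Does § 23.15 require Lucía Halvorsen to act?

No — not required.

(1) public agency — satisfied.
(2) no CBA — satisfied.
(a) no recent notice — not satisfied.
(b) fixed location — fails.
So (3) is not satisfied (F OR F).
Overall = T AND T AND F = false.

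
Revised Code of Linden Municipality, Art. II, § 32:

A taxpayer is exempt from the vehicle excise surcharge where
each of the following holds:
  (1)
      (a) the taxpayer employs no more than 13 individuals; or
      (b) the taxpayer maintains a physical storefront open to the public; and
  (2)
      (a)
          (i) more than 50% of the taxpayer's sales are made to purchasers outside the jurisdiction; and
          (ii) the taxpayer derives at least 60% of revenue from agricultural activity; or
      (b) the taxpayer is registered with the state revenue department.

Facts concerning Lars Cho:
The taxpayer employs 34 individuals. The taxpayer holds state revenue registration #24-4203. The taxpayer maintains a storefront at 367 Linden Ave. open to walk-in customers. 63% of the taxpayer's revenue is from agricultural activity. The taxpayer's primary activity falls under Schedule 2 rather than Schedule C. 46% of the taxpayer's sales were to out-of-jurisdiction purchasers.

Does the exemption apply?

Yes — exempt.

(a) ≤ 13 employees — not satisfied.
(b) has storefront — met.
So (1) is satisfied (F OR T).
(i) >50% out-of-jur. sales — not met.
(ii) ≥60% agricultural — met.
(a) = F AND T = false.
(b) state-registered — met.
(2) = F OR T = true.
Overall: T AND T → true.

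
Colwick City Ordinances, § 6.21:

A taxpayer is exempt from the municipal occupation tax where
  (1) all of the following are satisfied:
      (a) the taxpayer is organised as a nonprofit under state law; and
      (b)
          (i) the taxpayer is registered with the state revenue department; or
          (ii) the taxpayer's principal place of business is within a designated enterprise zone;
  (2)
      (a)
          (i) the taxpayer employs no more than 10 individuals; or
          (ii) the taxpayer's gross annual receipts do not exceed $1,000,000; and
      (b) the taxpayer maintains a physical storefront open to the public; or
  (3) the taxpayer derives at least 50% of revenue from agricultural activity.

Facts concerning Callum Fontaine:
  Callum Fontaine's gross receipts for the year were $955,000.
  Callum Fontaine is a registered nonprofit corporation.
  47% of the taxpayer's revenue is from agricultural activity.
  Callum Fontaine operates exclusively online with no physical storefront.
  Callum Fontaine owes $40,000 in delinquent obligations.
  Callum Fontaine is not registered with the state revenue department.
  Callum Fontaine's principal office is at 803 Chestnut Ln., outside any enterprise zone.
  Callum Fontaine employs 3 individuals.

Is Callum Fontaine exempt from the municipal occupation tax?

(a) nonprofit — holds.
(i) state-registered — not met.
(ii) in enterprise zone — not satisfied.
(b): F OR F → false.
(1) = T AND F = false.
(i) ≤ 10 employees — met.
(ii) receipts ≤ $1,000,000 — satisfied.
(a) = T OR T = true.
(b) has storefront — not satisfied.
(2): T AND F → false.
(3) ≥50% agricultural — not met.
So Overall is not satisfied (F OR F OR F).

No — not exempt.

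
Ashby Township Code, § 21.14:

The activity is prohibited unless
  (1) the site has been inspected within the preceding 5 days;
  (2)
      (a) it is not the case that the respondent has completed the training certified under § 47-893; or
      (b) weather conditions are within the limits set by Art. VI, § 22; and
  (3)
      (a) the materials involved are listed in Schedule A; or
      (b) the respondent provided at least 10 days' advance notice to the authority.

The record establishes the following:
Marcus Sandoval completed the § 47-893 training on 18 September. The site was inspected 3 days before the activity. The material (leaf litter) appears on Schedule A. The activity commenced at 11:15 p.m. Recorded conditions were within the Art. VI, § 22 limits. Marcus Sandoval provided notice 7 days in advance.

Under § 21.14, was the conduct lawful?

(1) site inspected — holds.
(a) not (training certified) — not met.
(b) weather ok — satisfied.
So (2) is satisfied (F OR T).
(a) Schedule A material — met.
(b) ≥10 days' notice — fails.
So (3) is satisfied (T OR F).
Overall: T AND T AND T → true.

Yes — lawful.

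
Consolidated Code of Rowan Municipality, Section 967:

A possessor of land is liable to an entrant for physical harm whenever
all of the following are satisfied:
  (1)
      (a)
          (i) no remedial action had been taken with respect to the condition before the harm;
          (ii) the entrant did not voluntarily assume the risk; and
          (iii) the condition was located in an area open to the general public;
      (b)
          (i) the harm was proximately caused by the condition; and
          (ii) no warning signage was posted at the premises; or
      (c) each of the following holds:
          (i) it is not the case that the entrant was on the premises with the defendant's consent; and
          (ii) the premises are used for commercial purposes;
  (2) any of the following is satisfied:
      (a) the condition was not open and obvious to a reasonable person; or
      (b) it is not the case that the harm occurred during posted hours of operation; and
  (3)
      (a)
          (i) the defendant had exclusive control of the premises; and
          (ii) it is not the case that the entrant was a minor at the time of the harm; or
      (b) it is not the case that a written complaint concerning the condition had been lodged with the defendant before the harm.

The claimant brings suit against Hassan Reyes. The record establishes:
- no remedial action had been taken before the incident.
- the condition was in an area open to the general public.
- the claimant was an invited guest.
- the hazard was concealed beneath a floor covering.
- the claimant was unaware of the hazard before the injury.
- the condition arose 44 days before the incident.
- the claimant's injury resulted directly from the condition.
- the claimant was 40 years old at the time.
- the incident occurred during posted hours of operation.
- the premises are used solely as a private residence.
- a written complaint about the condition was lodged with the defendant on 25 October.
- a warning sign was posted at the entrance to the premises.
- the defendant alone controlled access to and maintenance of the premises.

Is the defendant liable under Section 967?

Yes — liable.

(i) no remedial action — satisfied.
(ii) no assumed risk — satisfied.
(iii) public area — met.
(a): T AND T AND T → true.
(i) proximate cause — met.
(ii) no signage posted — not met.
(b) = T AND F = false.
(i) not (consent to enter) — not met.
(ii) commercial use — not met.
(c): F AND F → false.
(1) = T OR F OR F = true.
(a) not open/obvious — satisfied.
(b) not (during posted hours) — not satisfied.
(2) = T OR F = true.
(i) exclusive control — met.
(ii) not (entrant a minor) — satisfied.
(a) = T AND T = true.
(b) not (complaint lodged) — not met.
So (3) is satisfied (T OR F).
Overall: T AND T AND T → true.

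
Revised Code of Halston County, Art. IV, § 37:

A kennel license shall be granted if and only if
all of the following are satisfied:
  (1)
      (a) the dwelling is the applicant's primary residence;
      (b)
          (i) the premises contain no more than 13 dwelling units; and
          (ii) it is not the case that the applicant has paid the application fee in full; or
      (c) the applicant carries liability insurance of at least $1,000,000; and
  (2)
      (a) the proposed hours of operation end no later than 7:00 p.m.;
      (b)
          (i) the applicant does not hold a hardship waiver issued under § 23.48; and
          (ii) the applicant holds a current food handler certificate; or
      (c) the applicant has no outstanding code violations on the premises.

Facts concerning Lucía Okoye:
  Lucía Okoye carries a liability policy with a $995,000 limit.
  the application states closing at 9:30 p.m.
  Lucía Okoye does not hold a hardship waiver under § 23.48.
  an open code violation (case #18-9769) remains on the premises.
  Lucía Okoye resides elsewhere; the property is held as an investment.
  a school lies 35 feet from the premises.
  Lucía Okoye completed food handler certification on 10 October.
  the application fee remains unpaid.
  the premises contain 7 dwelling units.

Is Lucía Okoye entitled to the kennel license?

(a) primary residence — not satisfied.
(i) ≤ 13 units — met.
(ii) not (fee paid) — satisfied.
(b): T AND T → true.
(c) insurance ≥ $1,000,000 — fails.
(1) = F OR T OR F = true.
(a) closes by 7 p.m. — not met.
(i) not (hardship waiver) — holds.
(ii) food handler cert. — met.
(b) = T AND T = true.
(c) no code violations — fails.
So (2) is satisfied (F OR T OR F).
So Overall is satisfied (T AND T).

Yes — granted.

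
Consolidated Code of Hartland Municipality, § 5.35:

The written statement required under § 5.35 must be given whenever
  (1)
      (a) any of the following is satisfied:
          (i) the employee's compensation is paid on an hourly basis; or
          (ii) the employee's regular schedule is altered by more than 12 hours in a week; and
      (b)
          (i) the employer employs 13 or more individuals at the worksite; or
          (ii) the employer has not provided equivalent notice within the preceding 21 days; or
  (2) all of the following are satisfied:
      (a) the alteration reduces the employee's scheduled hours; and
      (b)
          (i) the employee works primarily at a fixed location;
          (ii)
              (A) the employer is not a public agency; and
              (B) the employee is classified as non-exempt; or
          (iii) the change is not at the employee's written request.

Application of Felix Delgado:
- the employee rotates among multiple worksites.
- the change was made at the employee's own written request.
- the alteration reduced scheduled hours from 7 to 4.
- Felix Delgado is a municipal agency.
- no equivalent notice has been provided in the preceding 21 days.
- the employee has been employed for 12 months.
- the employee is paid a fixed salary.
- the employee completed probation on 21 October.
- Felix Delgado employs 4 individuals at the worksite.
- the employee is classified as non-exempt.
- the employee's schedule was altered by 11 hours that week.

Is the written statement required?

(i) hourly-paid — not satisfied.
(ii) schedule shift > 12h — fails.
(a) = F OR F = false.
(i) ≥ 13 at site — not met.
(ii) no recent notice — met.
So (b) is satisfied (F OR T).
So (1) is not satisfied (F AND T).
(a) hours reduced — holds.
(i) fixed location — not met.
(A) not (public agency) — not satisfied.
(B) non-exempt — holds.
(ii): F AND T → false.
(iii) not employee-requested — fails.
(b) = F OR F OR F = false.
So (2) is not satisfied (T AND F).
Overall = F OR F = false.

No — not required.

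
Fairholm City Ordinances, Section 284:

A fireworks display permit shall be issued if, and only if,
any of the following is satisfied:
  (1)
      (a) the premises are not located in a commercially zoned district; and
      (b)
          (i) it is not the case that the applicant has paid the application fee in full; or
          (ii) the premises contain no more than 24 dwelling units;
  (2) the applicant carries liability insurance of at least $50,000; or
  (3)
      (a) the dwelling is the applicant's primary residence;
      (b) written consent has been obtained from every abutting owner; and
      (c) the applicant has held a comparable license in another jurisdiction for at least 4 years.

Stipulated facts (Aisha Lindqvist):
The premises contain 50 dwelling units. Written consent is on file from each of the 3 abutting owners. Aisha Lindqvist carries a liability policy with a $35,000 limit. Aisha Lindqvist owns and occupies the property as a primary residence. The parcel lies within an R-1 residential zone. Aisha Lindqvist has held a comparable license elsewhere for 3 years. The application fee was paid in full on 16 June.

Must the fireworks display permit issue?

No — denied.

(a) not (commercially zoned) — satisfied.
(i) not (fee paid) — not satisfied.
(ii) ≤ 24 units — not met.
(b) = F OR F = false.
(1): T AND F → false.
(2) insurance ≥ $50,000 — not met.
(a) primary residence — holds.
(b) all abutters consent — holds.
(c) prior license ≥ 4 yr — fails.
So (3) is not satisfied (T AND T AND F).
Overall = F OR F OR F = false.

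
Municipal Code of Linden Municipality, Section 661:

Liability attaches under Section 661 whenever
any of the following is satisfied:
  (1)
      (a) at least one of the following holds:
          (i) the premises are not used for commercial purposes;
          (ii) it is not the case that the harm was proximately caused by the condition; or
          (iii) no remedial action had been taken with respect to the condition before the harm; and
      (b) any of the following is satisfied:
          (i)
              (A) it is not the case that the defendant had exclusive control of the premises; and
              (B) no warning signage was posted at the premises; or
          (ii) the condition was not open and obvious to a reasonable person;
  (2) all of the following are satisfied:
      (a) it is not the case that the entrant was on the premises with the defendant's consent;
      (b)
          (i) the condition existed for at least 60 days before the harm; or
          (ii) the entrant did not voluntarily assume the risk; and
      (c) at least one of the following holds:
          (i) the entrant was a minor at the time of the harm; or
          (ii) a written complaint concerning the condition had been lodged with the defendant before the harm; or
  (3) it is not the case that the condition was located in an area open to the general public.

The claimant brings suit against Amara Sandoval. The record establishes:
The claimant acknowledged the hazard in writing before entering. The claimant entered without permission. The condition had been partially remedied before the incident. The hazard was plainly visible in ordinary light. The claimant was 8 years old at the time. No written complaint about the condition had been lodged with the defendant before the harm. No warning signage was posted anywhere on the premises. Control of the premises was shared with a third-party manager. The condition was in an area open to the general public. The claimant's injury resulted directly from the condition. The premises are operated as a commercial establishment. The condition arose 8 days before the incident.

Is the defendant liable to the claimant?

No — not liable.

(i) not (commercial use) — fails.
(ii) not (proximate cause) — not met.
(iii) no remedial action — not satisfied.
(a): F OR F OR F → false.
(A) not (exclusive control) — holds.
(B) no signage posted — met.
So (i) is satisfied (T AND T).
(ii) not open/obvious — not met.
(b): T OR F → true.
So (1) is not satisfied (F AND T).
(a) not (consent to enter) — holds.
(i) condition ≥60 days old — fails.
(ii) no assumed risk — fails.
(b) = F OR F = false.
(i) entrant a minor — satisfied.
(ii) complaint lodged — not satisfied.
(c) = T OR F = true.
(2): T AND F AND T → false.
(3) not (public area) — not satisfied.
Overall = F OR F OR F = false.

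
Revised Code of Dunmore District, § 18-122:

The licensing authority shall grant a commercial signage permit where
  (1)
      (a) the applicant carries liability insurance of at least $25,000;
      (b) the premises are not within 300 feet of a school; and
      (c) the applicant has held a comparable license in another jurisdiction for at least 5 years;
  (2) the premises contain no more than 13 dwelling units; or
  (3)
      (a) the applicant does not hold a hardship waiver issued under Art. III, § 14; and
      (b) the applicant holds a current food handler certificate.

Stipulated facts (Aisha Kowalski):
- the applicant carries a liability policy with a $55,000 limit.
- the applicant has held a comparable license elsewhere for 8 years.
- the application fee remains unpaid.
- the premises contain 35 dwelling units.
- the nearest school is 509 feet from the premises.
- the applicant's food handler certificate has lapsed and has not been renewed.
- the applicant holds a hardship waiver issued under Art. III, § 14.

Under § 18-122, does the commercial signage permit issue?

(a) insurance ≥ $25,000 — met.
(b) ≥300 ft from school — holds.
(c) prior license ≥ 5 yr — met.
(1) = T AND T AND T = true.
(2) ≤ 13 units — not met.
(a) not (hardship waiver) — not satisfied.
(b) food handler cert. — not met.
(3) = F AND F = false.
Overall = T OR F OR F = true.

Yes — granted.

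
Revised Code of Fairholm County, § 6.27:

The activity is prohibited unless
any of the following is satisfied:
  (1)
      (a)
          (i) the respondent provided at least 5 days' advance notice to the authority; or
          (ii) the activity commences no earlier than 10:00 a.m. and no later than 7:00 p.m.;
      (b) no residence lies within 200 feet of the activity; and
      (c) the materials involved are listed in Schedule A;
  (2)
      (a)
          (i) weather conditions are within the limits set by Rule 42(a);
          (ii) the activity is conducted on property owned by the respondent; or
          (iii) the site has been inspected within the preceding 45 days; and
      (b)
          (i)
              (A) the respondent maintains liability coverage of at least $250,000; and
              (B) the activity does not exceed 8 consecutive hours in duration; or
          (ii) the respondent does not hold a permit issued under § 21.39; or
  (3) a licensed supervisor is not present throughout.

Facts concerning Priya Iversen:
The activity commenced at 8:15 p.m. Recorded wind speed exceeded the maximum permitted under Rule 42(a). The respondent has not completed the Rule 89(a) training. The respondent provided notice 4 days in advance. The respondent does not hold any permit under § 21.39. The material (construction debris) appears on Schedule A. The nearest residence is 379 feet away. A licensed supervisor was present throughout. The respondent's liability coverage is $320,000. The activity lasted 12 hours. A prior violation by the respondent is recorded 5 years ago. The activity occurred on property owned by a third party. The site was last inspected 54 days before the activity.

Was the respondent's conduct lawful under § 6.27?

No — unlawful.

(i) ≥5 days' notice — fails.
(ii) start within hours — not met.
(a) = F OR F = false.
(b) no residence in 200 ft — holds.
(c) Schedule A material — satisfied.
(1): F AND T AND T → false.
(i) weather ok — fails.
(ii) own property — fails.
(iii) site inspected — not satisfied.
(a) = F OR F OR F = false.
(A) coverage ≥ $250,000 — met.
(B) ≤ 8 hrs duration — not satisfied.
(i) = T AND F = false.
(ii) not (holds permit) — met.
(b) = F OR T = true.
(2) = F AND T = false.
(3) not (supervisor present) — fails.
So Overall is not satisfied (F OR F OR F).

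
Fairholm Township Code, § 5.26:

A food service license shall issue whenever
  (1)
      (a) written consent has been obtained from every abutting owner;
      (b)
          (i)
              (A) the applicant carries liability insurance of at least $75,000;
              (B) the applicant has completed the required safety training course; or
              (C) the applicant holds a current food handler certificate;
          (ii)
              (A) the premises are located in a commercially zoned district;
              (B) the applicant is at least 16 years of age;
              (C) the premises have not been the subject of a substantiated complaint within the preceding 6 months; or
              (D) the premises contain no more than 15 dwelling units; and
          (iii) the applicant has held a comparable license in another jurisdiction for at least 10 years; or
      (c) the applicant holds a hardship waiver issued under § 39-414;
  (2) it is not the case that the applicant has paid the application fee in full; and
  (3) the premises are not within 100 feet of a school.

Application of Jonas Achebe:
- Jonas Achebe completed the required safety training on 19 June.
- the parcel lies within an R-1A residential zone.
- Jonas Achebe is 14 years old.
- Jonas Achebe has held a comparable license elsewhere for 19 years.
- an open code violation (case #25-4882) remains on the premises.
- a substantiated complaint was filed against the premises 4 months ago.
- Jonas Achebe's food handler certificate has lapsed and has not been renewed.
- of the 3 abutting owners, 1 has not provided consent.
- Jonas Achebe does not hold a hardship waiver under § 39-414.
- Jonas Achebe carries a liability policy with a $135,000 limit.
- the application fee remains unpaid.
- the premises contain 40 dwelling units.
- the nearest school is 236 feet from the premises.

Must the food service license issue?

No — denied.

(a) all abutters consent — not met.
(A) insurance ≥ $75,000 — satisfied.
(B) safety training — satisfied.
(C) food handler cert. — not satisfied.
(i): T OR T OR F → true.
(A) commercially zoned — fails.
(B) age ≥ 16 — fails.
(C) no complaint in 6 mo. — fails.
(D) ≤ 15 units — not met.
So (ii) is not satisfied (F OR F OR F OR F).
(iii) prior license ≥ 10 yr — met.
(b): T AND F AND T → false.
(c) hardship waiver — fails.
So (1) is not satisfied (F OR F OR F).
(2) not (fee paid) — met.
(3) ≥100 ft from school — holds.
So Overall is not satisfied (F AND T AND T).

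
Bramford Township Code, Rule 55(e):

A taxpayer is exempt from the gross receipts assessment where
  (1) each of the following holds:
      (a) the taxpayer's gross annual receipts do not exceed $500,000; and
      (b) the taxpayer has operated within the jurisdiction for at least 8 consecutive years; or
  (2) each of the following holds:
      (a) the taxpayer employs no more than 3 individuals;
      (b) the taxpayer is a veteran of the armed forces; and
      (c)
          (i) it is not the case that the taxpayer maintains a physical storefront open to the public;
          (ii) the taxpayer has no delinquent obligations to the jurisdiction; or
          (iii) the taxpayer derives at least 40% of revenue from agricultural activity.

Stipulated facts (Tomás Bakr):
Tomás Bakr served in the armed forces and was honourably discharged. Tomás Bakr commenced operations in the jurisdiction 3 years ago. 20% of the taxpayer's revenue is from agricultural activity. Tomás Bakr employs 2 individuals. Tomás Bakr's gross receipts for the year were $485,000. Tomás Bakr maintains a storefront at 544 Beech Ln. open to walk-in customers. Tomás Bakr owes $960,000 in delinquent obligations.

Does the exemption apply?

(a) receipts ≤ $500,000 — holds.
(b) ≥ 8 yrs in jurisdiction — not satisfied.
(1) = T AND F = false.
(a) ≤ 3 employees — holds.
(b) veteran — met.
(i) not (has storefront) — fails.
(ii) no delinquency — not met.
(iii) ≥40% agricultural — fails.
So (c) is not satisfied (F OR F OR F).
(2): T AND T AND F → false.
So Overall is not satisfied (F OR F).

No — not exempt.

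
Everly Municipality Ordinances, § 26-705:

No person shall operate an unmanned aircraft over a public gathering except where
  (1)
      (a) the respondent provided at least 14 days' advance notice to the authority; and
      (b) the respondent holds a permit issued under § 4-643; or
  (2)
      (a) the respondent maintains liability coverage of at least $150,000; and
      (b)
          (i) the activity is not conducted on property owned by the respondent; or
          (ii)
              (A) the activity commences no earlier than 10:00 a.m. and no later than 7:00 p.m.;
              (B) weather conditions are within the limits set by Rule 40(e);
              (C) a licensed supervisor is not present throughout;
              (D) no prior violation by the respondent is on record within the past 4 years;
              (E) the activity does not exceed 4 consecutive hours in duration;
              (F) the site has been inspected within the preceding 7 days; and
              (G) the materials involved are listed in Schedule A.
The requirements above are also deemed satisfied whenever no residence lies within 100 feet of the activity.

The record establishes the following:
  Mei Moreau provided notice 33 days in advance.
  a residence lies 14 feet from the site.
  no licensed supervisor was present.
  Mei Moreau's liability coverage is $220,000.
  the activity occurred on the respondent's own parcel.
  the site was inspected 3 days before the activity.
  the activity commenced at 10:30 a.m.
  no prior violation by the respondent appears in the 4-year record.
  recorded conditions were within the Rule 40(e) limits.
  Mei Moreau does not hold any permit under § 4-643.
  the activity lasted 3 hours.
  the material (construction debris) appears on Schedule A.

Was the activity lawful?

Yes — lawful.

(a) ≥14 days' notice — met.
(b) holds permit — not satisfied.
(1) = T AND F = false.
(a) coverage ≥ $150,000 — satisfied.
(i) not (own property) — fails.
(A) start within hours — holds.
(B) weather ok — holds.
(C) not (supervisor present) — satisfied.
(D) no prior violation — met.
(E) ≤ 4 hrs duration — satisfied.
(F) site inspected — holds.
(G) Schedule A material — met.
So (ii) is satisfied (T AND T AND T AND T AND T AND T AND T).
(b): F OR T → true.
(2) = T AND T = true.
Overall: F OR T → true.
Exception (no residence in 100 ft) — not satisfied.
Result: main true OR exception false → true.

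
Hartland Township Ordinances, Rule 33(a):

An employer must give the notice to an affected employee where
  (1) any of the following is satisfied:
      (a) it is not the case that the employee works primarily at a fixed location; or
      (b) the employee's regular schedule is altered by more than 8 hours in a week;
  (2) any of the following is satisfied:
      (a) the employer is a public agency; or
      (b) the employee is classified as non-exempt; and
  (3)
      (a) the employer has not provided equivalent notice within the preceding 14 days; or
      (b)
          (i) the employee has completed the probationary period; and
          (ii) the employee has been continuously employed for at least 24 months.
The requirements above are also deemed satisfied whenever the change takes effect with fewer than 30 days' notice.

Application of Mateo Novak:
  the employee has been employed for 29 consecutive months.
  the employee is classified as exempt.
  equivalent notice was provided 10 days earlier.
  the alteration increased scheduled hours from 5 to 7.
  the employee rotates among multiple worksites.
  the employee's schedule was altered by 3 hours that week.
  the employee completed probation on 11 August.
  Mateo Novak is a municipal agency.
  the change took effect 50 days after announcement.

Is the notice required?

Yes — required.

(a) not (fixed location) — met.
(b) schedule shift > 8h — fails.
(1) = T OR F = true.
(a) public agency — holds.
(b) non-exempt — not met.
(2): T OR F → true.
(a) no recent notice — fails.
(i) past probation — met.
(ii) tenure ≥ 24 mo. — met.
So (b) is satisfied (T AND T).
So (3) is satisfied (F OR T).
Overall: T AND T AND T → true.
Exception (< 30 days' notice) — not satisfied.
Result: main true OR exception false → true.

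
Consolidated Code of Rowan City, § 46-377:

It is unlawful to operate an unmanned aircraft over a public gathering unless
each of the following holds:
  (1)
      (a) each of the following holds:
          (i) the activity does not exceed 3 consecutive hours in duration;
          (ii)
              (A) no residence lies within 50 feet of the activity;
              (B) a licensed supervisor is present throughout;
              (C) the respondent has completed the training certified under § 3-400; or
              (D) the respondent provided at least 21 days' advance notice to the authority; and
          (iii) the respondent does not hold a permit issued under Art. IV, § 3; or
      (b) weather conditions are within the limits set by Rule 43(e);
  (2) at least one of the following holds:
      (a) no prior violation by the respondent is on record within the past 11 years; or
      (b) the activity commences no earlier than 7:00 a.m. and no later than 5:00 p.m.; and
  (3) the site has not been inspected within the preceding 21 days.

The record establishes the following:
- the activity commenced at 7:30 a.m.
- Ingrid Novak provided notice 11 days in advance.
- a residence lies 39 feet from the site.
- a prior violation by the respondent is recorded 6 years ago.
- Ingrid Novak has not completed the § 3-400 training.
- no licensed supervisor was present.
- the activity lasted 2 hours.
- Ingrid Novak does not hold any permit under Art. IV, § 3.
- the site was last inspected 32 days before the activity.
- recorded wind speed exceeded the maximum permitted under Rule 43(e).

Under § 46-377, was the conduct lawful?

No — unlawful.

(i) ≤ 3 hrs duration — holds.
(A) no residence in 50 ft — not satisfied.
(B) supervisor present — fails.
(C) training certified — not met.
(D) ≥21 days' notice — fails.
So (ii) is not satisfied (F OR F OR F OR F).
(iii) not (holds permit) — satisfied.
(a) = T AND F AND T = false.
(b) weather ok — not met.
(1): F OR F → false.
(a) no prior violation — not met.
(b) start within hours — met.
(2) = F OR T = true.
(3) not (site inspected) — holds.
So Overall is not satisfied (F AND T AND T).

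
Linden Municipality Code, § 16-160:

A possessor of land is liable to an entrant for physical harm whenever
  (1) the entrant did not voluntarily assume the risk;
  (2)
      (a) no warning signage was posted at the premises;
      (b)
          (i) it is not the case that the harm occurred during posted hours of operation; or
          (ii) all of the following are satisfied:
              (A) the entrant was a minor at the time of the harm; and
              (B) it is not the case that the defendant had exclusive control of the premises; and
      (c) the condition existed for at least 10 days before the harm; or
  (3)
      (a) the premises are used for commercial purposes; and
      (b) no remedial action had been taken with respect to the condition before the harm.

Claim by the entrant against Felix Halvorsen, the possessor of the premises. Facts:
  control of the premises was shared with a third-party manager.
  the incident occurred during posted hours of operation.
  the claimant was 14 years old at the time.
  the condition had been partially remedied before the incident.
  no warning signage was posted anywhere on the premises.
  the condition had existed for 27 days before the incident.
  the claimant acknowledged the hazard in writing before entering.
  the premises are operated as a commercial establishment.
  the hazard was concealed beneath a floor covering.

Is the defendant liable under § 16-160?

(1) no assumed risk — not met.
(a) no signage posted — holds.
(i) not (during posted hours) — not met.
(A) entrant a minor — holds.
(B) not (exclusive control) — holds.
(ii): T AND T → true.
(b) = F OR T = true.
(c) condition ≥10 days old — satisfied.
So (2) is satisfied (T AND T AND T).
(a) commercial use — satisfied.
(b) no remedial action — not met.
(3): T AND F → false.
Overall: F OR T OR F → true.

Yes — liable.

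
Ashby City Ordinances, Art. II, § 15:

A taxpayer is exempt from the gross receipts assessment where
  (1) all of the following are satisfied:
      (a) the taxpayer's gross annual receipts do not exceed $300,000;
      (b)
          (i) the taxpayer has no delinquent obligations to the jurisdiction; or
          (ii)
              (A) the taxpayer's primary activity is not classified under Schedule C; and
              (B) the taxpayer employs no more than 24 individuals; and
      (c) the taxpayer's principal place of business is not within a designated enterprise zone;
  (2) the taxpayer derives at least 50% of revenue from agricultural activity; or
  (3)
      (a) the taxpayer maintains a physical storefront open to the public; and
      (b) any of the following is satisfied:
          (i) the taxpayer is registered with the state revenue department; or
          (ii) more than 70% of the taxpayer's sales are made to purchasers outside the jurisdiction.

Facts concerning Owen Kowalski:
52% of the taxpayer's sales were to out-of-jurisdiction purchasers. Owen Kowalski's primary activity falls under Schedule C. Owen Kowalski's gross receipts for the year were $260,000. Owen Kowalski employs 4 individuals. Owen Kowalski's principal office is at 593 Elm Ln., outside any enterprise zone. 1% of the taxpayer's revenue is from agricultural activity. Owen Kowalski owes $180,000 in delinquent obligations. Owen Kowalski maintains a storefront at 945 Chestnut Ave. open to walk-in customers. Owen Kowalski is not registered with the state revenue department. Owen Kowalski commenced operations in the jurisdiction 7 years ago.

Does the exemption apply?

No — not exempt.

(a) receipts ≤ $300,000 — satisfied.
(i) no delinquency — not satisfied.
(A) not (Schedule C activity) — fails.
(B) ≤ 24 employees — satisfied.
(ii) = F AND T = false.
So (b) is not satisfied (F OR F).
(c) not (in enterprise zone) — met.
(1) = T AND F AND T = false.
(2) ≥50% agricultural — not satisfied.
(a) has storefront — holds.
(i) state-registered — not met.
(ii) >70% out-of-jur. sales — not met.
(b): F OR F → false.
(3) = T AND F = false.
Overall: F OR F OR F → false.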